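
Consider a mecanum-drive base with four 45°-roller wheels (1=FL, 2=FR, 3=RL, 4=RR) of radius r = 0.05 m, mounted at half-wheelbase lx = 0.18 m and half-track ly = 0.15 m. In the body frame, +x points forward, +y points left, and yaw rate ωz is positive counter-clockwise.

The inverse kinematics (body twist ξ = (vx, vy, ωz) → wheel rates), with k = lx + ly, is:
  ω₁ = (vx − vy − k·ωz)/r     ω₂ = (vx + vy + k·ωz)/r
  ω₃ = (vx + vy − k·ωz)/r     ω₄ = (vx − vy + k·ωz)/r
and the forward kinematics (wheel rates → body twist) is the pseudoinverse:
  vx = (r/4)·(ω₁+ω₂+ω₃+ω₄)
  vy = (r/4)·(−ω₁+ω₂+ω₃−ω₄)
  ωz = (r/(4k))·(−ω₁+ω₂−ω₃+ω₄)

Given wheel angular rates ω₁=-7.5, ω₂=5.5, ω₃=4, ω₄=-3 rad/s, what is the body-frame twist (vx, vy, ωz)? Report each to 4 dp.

k = lx + ly = 0.18 + 0.15 = 0.3300
ω₁+ω₂+ω₃+ω₄ = -1.0000  →  vx = (0.05/4)·-1.0000 = -0.0125
−ω₁+ω₂+ω₃−ω₄ = 20.0000  →  vy = (0.05/4)·20.0000 = 0.2500
−ω₁+ω₂−ω₃+ω₄ = 6.0000  →  ωz = (0.05/1.3200)·6.0000 = 0.2273

(-0.0125, 0.2500, 0.2273)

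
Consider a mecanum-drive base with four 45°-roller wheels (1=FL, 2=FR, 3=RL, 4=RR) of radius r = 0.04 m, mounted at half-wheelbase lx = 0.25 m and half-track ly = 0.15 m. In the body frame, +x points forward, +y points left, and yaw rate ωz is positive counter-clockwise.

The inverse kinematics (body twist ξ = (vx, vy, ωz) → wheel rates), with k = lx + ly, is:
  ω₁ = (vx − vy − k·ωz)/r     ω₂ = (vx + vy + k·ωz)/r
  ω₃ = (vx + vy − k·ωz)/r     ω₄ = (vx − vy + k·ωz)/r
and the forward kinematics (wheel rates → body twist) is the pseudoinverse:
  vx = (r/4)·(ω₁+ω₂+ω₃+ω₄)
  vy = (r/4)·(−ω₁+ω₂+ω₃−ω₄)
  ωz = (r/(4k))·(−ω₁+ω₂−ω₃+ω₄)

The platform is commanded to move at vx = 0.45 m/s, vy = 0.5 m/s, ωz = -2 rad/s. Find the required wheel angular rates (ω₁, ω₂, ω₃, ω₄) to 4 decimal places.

k = lx + ly = 0.25 + 0.15 = 0.4000;  k·ωz = 0.4000·-2 = -0.8000
ω₁ (FL) = (vx − vy − k·ωz)/r = 0.7500/0.04 = 18.7500
ω₂ (FR) = (vx + vy + k·ωz)/r = 0.1500/0.04 = 3.7500
ω₃ (RL) = (vx + vy − k·ωz)/r = 1.7500/0.04 = 43.7500
ω₄ (RR) = (vx − vy + k·ωz)/r = -0.8500/0.04 = -21.2500

(18.7500, 3.7500, 43.7500, -21.2500)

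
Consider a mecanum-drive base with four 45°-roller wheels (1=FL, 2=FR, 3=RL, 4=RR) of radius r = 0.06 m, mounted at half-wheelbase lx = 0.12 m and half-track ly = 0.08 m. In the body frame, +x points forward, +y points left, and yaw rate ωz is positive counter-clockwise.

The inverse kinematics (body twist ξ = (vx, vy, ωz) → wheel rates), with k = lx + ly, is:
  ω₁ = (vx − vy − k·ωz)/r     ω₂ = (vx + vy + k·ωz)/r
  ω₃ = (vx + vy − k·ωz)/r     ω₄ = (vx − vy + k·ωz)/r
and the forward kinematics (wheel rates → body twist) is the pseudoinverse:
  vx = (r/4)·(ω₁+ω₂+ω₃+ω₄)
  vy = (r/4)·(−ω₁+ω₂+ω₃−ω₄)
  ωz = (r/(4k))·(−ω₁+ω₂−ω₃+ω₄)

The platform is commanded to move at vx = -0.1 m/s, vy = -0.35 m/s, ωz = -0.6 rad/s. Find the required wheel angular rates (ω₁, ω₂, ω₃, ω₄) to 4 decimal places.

(6.1667, -9.5000, -5.5000, 2.1667)

k = lx + ly = 0.12 + 0.08 = 0.2000;  k·ωz = 0.2000·-0.6 = -0.1200
ω₁ (FL) = (vx − vy − k·ωz)/r = 0.3700/0.06 = 6.1667
ω₂ (FR) = (vx + vy + k·ωz)/r = -0.5700/0.06 = -9.5000
ω₃ (RL) = (vx + vy − k·ωz)/r = -0.3300/0.06 = -5.5000
ω₄ (RR) = (vx − vy + k·ωz)/r = 0.1300/0.06 = 2.1667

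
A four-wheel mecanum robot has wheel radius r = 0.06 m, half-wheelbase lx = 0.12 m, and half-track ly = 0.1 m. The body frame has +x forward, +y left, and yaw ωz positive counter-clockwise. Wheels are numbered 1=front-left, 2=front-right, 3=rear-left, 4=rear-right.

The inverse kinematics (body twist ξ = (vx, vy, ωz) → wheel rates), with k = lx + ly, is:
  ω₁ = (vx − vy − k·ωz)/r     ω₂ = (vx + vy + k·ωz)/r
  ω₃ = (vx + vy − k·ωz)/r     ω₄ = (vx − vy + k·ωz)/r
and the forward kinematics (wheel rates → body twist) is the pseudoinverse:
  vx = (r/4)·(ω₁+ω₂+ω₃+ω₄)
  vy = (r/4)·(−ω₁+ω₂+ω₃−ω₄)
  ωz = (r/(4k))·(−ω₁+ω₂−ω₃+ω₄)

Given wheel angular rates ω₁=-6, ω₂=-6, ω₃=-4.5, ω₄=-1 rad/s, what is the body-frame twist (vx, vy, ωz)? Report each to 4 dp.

k = lx + ly = 0.12 + 0.1 = 0.2200
ω₁+ω₂+ω₃+ω₄ = -17.5000  →  vx = (0.06/4)·-17.5000 = -0.2625
−ω₁+ω₂+ω₃−ω₄ = -3.5000  →  vy = (0.06/4)·-3.5000 = -0.0525
−ω₁+ω₂−ω₃+ω₄ = 3.5000  →  ωz = (0.06/0.8800)·3.5000 = 0.2386

(-0.2625, -0.0525, 0.2386)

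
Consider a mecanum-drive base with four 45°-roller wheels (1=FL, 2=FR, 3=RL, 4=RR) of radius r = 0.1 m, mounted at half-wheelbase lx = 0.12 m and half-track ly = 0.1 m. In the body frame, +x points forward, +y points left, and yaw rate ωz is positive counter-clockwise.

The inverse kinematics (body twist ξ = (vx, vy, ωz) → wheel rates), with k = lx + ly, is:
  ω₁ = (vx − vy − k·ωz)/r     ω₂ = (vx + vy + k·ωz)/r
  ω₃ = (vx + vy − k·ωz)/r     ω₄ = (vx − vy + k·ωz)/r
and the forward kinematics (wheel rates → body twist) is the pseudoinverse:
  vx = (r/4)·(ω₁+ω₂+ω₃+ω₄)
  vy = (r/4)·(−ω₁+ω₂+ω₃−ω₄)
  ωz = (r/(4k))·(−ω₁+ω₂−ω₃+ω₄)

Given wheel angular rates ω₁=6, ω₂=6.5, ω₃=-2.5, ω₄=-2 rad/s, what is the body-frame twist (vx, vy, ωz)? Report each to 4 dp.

(0.2000, 0.0000, 0.1136)

k = lx + ly = 0.12 + 0.1 = 0.2200
ω₁+ω₂+ω₃+ω₄ = 8.0000  →  vx = (0.1/4)·8.0000 = 0.2000
−ω₁+ω₂+ω₃−ω₄ = 0.0000  →  vy = (0.1/4)·0.0000 = 0.0000
−ω₁+ω₂−ω₃+ω₄ = 1.0000  →  ωz = (0.1/0.8800)·1.0000 = 0.1136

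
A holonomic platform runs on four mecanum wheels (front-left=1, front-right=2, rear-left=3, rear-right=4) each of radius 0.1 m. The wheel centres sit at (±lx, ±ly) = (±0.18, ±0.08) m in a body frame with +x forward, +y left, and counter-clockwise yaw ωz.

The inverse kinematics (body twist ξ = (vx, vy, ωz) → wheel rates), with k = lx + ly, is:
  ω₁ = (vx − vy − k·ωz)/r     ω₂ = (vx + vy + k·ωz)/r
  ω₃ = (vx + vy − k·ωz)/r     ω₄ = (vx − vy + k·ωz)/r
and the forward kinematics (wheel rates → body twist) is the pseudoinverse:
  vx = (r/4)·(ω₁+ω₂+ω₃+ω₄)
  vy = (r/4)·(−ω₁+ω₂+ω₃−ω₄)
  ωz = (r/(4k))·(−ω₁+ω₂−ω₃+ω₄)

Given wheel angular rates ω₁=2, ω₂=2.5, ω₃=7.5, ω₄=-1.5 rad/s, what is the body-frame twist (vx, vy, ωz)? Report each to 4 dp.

(0.2625, 0.2375, -0.8173)

k = lx + ly = 0.18 + 0.08 = 0.2600
ω₁+ω₂+ω₃+ω₄ = 10.5000  →  vx = (0.1/4)·10.5000 = 0.2625
−ω₁+ω₂+ω₃−ω₄ = 9.5000  →  vy = (0.1/4)·9.5000 = 0.2375
−ω₁+ω₂−ω₃+ω₄ = -8.5000  →  ωz = (0.1/1.0400)·-8.5000 = -0.8173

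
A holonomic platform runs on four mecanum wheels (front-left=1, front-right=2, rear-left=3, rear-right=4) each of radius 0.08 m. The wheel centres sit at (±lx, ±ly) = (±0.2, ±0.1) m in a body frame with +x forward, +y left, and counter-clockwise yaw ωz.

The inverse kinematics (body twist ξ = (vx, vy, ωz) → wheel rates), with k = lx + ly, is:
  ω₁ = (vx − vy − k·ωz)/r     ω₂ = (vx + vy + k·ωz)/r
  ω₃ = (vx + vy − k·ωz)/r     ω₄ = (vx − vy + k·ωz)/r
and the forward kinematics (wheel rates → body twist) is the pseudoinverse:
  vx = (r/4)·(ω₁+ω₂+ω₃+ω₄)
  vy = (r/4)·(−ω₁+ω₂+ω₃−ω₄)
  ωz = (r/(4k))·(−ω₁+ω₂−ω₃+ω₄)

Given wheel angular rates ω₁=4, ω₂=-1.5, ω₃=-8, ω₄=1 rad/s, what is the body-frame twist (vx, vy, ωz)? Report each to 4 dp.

k = lx + ly = 0.2 + 0.1 = 0.3000
ω₁+ω₂+ω₃+ω₄ = -4.5000  →  vx = (0.08/4)·-4.5000 = -0.0900
−ω₁+ω₂+ω₃−ω₄ = -14.5000  →  vy = (0.08/4)·-14.5000 = -0.2900
−ω₁+ω₂−ω₃+ω₄ = 3.5000  →  ωz = (0.08/1.2000)·3.5000 = 0.2333

(-0.0900, -0.2900, 0.2333)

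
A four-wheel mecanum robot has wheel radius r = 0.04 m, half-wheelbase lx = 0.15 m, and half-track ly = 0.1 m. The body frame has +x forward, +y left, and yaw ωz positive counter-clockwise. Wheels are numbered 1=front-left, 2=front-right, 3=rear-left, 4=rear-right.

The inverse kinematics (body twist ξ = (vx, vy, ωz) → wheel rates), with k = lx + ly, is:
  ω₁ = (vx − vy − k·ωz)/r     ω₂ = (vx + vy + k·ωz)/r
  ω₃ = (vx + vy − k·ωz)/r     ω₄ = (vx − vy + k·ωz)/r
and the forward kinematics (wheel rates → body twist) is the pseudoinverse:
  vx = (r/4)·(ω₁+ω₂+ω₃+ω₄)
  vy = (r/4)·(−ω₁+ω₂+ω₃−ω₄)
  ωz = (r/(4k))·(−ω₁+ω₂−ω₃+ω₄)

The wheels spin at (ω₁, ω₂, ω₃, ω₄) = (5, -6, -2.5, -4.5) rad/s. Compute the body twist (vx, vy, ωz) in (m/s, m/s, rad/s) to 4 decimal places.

(-0.0800, -0.0900, -0.5200)

k = lx + ly = 0.15 + 0.1 = 0.2500
ω₁+ω₂+ω₃+ω₄ = -8.0000  →  vx = (0.04/4)·-8.0000 = -0.0800
−ω₁+ω₂+ω₃−ω₄ = -9.0000  →  vy = (0.04/4)·-9.0000 = -0.0900
−ω₁+ω₂−ω₃+ω₄ = -13.0000  →  ωz = (0.04/1.0000)·-13.0000 = -0.5200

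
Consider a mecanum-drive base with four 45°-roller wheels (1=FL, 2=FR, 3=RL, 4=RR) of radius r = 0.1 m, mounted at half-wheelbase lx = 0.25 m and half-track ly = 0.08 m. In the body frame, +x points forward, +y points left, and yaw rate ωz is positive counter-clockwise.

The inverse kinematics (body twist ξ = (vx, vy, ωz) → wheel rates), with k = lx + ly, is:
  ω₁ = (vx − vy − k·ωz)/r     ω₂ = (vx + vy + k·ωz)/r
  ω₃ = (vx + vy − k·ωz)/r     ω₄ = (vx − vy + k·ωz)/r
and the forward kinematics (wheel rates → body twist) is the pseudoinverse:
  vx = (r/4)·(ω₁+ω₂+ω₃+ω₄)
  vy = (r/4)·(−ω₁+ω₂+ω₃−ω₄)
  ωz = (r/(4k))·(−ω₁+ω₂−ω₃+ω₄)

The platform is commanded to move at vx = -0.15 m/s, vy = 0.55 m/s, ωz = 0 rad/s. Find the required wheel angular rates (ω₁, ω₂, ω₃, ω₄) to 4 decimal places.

(-7.0000, 4.0000, 4.0000, -7.0000)

k = lx + ly = 0.25 + 0.08 = 0.3300;  k·ωz = 0.3300·0 = 0.0000
ω₁ (FL) = (vx − vy − k·ωz)/r = -0.7000/0.1 = -7.0000
ω₂ (FR) = (vx + vy + k·ωz)/r = 0.4000/0.1 = 4.0000
ω₃ (RL) = (vx + vy − k·ωz)/r = 0.4000/0.1 = 4.0000
ω₄ (RR) = (vx − vy + k·ωz)/r = -0.7000/0.1 = -7.0000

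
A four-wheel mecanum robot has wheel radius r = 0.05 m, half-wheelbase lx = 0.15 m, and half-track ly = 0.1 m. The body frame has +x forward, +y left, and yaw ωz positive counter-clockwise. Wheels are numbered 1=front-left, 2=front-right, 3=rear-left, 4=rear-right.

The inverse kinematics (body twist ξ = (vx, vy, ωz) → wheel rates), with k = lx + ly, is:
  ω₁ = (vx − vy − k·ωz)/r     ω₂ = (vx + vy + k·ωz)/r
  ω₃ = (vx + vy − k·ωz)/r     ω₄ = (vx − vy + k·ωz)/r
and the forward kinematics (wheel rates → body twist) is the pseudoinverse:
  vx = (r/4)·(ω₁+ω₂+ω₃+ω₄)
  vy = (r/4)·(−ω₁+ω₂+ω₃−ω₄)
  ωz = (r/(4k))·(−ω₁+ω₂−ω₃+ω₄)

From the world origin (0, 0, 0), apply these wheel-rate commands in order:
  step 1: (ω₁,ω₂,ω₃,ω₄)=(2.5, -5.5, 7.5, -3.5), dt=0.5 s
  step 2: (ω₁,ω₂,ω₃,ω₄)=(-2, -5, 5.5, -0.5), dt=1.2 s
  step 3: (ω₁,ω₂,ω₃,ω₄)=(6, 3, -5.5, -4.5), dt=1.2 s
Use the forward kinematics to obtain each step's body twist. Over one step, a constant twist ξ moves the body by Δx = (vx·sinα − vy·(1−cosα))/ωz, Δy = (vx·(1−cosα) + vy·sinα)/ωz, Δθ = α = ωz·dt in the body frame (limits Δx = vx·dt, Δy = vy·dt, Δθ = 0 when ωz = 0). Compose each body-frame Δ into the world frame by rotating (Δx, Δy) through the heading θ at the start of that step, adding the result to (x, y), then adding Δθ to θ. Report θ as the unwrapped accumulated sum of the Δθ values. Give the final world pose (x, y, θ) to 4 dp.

(-0.0411, 0.0540, -1.1350)

step 1: ξ=(vx,vy,ωz)=(0.0125, 0.0375, -0.9500), dt=0.5 → body Δ=(0.0104, 0.0166, -0.4750) → world pose (0.0104, 0.0166, -0.4750)
step 2: ξ=(vx,vy,ωz)=(-0.0250, 0.0375, -0.4500), dt=1.2 → body Δ=(-0.0167, 0.0507, -0.5400) → world pose (0.0187, 0.0694, -1.0150)
step 3: ξ=(vx,vy,ωz)=(-0.0125, -0.0500, -0.1000), dt=1.2 → body Δ=(-0.0186, -0.0590, -0.1200) → world pose (-0.0411, 0.0540, -1.1350)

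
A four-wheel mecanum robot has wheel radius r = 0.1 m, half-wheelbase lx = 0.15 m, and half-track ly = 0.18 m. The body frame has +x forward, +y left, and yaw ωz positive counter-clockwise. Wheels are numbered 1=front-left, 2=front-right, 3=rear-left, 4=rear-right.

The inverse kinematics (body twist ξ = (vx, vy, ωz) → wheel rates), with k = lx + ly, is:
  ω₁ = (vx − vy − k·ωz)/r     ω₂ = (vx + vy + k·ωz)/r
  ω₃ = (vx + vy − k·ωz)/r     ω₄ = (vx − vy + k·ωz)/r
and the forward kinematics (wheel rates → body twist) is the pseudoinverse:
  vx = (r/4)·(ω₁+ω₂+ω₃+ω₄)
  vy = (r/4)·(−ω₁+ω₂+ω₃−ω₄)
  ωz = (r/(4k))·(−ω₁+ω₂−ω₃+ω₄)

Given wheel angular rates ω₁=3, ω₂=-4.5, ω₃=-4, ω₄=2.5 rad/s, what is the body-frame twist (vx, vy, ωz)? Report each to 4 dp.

(-0.0750, -0.3500, -0.0758)

k = lx + ly = 0.15 + 0.18 = 0.3300
ω₁+ω₂+ω₃+ω₄ = -3.0000  →  vx = (0.1/4)·-3.0000 = -0.0750
−ω₁+ω₂+ω₃−ω₄ = -14.0000  →  vy = (0.1/4)·-14.0000 = -0.3500
−ω₁+ω₂−ω₃+ω₄ = -1.0000  →  ωz = (0.1/1.3200)·-1.0000 = -0.0758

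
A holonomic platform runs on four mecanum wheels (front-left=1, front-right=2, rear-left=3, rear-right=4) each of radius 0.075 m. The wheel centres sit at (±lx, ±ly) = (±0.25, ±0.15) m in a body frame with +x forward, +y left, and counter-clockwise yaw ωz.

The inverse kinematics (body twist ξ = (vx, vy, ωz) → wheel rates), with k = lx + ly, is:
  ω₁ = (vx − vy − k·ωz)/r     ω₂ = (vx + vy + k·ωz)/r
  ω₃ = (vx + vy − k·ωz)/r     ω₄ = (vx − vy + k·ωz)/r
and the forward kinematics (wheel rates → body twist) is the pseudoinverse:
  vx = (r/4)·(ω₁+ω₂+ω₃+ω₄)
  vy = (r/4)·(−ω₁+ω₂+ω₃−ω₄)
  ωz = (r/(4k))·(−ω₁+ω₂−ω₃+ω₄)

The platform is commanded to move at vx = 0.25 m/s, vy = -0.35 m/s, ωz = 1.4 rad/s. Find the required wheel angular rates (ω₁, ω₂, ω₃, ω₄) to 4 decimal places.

k = lx + ly = 0.25 + 0.15 = 0.4000;  k·ωz = 0.4000·1.4 = 0.5600
ω₁ (FL) = (vx − vy − k·ωz)/r = 0.0400/0.075 = 0.5333
ω₂ (FR) = (vx + vy + k·ωz)/r = 0.4600/0.075 = 6.1333
ω₃ (RL) = (vx + vy − k·ωz)/r = -0.6600/0.075 = -8.8000
ω₄ (RR) = (vx − vy + k·ωz)/r = 1.1600/0.075 = 15.4667

(0.5333, 6.1333, -8.8000, 15.4667)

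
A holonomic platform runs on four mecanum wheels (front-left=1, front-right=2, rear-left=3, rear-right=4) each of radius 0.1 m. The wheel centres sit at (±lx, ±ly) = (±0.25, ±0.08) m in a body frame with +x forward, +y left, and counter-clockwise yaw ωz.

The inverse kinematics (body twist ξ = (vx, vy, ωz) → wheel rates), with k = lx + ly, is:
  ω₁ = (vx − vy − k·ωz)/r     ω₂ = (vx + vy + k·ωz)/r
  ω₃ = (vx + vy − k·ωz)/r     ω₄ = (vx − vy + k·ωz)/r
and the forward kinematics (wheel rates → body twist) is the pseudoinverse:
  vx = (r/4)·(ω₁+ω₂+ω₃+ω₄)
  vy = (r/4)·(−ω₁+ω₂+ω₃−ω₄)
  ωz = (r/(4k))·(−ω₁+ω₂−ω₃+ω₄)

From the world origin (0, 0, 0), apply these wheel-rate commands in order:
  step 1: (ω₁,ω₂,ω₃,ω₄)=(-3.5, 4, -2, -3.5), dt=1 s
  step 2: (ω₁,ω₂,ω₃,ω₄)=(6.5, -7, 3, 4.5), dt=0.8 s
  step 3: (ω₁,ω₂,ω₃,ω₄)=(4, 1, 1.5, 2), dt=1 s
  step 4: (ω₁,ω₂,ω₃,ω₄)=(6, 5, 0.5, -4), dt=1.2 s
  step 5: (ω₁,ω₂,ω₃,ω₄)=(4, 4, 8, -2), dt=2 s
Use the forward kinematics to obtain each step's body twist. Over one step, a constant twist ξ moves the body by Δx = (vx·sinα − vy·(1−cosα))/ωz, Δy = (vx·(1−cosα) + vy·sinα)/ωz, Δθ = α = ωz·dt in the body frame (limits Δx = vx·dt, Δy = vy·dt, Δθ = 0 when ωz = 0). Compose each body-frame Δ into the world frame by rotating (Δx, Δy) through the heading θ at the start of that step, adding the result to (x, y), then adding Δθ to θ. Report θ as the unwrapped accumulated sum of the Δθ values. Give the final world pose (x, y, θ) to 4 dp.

(0.7494, -1.0102, -2.4773)

step 1: ξ=(vx,vy,ωz)=(-0.1250, 0.2250, 0.4545), dt=1.0 → body Δ=(-0.1710, 0.1894, 0.4545) → world pose (-0.1710, 0.1894, 0.4545)
step 2: ξ=(vx,vy,ωz)=(0.1750, -0.3750, -0.9091), dt=0.8 → body Δ=(0.0236, -0.3229, -0.7273) → world pose (-0.0080, -0.0904, -0.2727)
step 3: ξ=(vx,vy,ωz)=(0.2125, -0.0875, -0.1894), dt=1.0 → body Δ=(0.2030, -0.1070, -0.1894) → world pose (0.1586, -0.2481, -0.4621)
step 4: ξ=(vx,vy,ωz)=(0.1875, 0.0875, -0.4167), dt=1.2 → body Δ=(0.2414, 0.0456, -0.5000) → world pose (0.3951, -0.3150, -0.9621)
step 5: ξ=(vx,vy,ωz)=(0.3500, 0.2500, -0.7576), dt=2.0 → body Δ=(0.7729, -0.1068, -1.5152) → world pose (0.7494, -1.0102, -2.4773)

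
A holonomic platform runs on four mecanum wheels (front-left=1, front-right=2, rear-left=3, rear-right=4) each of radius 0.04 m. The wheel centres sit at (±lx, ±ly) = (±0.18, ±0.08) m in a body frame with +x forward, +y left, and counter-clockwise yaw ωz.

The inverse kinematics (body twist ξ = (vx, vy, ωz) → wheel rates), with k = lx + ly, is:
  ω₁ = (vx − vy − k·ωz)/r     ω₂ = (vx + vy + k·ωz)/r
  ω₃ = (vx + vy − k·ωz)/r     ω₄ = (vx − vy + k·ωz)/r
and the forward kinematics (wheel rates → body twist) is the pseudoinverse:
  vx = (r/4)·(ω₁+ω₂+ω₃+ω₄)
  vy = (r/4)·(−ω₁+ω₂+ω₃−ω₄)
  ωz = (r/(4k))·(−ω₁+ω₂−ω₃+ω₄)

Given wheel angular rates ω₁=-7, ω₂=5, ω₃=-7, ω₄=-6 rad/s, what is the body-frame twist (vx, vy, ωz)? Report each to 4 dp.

(-0.1500, 0.1100, 0.5000)

k = lx + ly = 0.18 + 0.08 = 0.2600
ω₁+ω₂+ω₃+ω₄ = -15.0000  →  vx = (0.04/4)·-15.0000 = -0.1500
−ω₁+ω₂+ω₃−ω₄ = 11.0000  →  vy = (0.04/4)·11.0000 = 0.1100
−ω₁+ω₂−ω₃+ω₄ = 13.0000  →  ωz = (0.04/1.0400)·13.0000 = 0.5000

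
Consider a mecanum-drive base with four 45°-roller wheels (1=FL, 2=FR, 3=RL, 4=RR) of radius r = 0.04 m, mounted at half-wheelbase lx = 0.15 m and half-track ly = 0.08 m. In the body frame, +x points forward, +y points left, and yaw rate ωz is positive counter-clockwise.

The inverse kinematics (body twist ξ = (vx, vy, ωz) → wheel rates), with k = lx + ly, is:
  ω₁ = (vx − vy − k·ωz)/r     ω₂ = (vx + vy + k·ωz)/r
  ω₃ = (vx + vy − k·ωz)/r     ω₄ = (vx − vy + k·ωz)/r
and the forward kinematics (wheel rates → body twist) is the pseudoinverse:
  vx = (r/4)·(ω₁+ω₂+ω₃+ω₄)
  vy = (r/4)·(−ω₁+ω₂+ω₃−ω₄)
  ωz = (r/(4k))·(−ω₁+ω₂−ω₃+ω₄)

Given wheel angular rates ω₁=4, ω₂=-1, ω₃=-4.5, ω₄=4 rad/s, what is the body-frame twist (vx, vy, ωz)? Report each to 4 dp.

k = lx + ly = 0.15 + 0.08 = 0.2300
ω₁+ω₂+ω₃+ω₄ = 2.5000  →  vx = (0.04/4)·2.5000 = 0.0250
−ω₁+ω₂+ω₃−ω₄ = -13.5000  →  vy = (0.04/4)·-13.5000 = -0.1350
−ω₁+ω₂−ω₃+ω₄ = 3.5000  →  ωz = (0.04/0.9200)·3.5000 = 0.1522

(0.0250, -0.1350, 0.1522)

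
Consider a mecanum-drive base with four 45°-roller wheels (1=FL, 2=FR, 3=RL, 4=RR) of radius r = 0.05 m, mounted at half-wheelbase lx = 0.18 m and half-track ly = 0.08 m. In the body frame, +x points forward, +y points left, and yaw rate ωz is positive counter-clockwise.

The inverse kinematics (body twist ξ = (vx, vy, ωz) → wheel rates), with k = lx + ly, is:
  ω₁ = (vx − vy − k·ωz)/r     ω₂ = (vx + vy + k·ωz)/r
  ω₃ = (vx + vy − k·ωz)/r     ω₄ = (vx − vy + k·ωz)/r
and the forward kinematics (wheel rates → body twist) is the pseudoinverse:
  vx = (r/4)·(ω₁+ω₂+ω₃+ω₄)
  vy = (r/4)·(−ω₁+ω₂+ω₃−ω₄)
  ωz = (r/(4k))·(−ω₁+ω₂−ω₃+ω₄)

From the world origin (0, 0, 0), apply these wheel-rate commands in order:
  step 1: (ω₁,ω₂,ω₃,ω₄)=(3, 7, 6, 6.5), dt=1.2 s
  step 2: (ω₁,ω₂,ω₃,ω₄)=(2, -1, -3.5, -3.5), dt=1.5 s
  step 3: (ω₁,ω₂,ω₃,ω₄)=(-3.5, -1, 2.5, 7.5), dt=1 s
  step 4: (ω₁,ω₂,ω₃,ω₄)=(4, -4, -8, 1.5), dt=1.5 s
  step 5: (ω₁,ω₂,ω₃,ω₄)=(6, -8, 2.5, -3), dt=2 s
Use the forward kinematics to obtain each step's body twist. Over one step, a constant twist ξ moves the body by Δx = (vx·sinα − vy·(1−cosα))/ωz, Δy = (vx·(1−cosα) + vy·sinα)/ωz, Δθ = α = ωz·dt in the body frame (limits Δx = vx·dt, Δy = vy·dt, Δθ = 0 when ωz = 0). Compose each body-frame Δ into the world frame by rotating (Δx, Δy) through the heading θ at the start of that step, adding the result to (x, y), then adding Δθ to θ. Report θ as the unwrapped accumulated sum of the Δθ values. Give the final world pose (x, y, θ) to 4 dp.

(0.2093, -0.4844, -1.3630)

step 1: ξ=(vx,vy,ωz)=(0.2812, 0.0438, 0.2163), dt=1.2 → body Δ=(0.3269, 0.0955, 0.2596) → world pose (0.3269, 0.0955, 0.2596)
step 2: ξ=(vx,vy,ωz)=(-0.0750, -0.0375, -0.1442), dt=1.5 → body Δ=(-0.1177, -0.0437, -0.2163) → world pose (0.2244, 0.0230, 0.0433)
step 3: ξ=(vx,vy,ωz)=(0.0687, -0.0312, 0.3606), dt=1.0 → body Δ=(0.0728, -0.0183, 0.3606) → world pose (0.2980, 0.0079, 0.4038)
step 4: ξ=(vx,vy,ωz)=(-0.0813, -0.2188, 0.0721), dt=1.5 → body Δ=(-0.1039, -0.3341, 0.1082) → world pose (0.3337, -0.3401, 0.5120)
step 5: ξ=(vx,vy,ωz)=(-0.0312, -0.1063, -0.9375), dt=2.0 → body Δ=(-0.1791, -0.0648, -1.8750) → world pose (0.2093, -0.4844, -1.3630)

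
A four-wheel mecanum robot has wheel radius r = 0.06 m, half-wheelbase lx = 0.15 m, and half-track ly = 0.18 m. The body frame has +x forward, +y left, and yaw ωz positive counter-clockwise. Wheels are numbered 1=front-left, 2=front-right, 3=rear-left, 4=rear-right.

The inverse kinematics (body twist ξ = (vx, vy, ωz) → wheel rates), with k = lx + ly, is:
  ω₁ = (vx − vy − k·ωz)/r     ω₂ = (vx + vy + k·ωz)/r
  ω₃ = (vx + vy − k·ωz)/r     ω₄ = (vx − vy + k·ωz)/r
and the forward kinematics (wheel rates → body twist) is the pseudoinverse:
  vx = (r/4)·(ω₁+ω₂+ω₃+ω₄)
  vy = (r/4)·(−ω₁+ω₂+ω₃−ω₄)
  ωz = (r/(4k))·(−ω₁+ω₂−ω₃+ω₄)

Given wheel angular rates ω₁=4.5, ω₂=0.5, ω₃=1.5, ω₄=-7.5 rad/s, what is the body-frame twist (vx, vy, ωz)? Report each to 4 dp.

(-0.0150, 0.0750, -0.5909)

k = lx + ly = 0.15 + 0.18 = 0.3300
ω₁+ω₂+ω₃+ω₄ = -1.0000  →  vx = (0.06/4)·-1.0000 = -0.0150
−ω₁+ω₂+ω₃−ω₄ = 5.0000  →  vy = (0.06/4)·5.0000 = 0.0750
−ω₁+ω₂−ω₃+ω₄ = -13.0000  →  ωz = (0.06/1.3200)·-13.0000 = -0.5909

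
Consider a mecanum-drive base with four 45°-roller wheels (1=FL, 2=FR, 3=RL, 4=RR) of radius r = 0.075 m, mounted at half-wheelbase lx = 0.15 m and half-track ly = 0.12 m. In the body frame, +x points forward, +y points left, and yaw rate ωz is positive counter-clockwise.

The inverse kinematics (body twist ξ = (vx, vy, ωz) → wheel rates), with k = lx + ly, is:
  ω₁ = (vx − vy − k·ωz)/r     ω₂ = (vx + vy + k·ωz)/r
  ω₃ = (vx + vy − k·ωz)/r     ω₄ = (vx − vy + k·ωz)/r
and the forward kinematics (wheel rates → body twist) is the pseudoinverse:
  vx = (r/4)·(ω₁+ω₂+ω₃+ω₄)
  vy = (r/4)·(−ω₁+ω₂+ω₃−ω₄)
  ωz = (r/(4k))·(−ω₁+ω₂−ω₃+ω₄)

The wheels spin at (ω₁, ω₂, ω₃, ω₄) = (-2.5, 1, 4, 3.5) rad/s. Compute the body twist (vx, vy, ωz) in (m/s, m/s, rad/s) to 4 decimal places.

(0.1125, 0.0750, 0.2083)

k = lx + ly = 0.15 + 0.12 = 0.2700
ω₁+ω₂+ω₃+ω₄ = 6.0000  →  vx = (0.075/4)·6.0000 = 0.1125
−ω₁+ω₂+ω₃−ω₄ = 4.0000  →  vy = (0.075/4)·4.0000 = 0.0750
−ω₁+ω₂−ω₃+ω₄ = 3.0000  →  ωz = (0.075/1.0800)·3.0000 = 0.2083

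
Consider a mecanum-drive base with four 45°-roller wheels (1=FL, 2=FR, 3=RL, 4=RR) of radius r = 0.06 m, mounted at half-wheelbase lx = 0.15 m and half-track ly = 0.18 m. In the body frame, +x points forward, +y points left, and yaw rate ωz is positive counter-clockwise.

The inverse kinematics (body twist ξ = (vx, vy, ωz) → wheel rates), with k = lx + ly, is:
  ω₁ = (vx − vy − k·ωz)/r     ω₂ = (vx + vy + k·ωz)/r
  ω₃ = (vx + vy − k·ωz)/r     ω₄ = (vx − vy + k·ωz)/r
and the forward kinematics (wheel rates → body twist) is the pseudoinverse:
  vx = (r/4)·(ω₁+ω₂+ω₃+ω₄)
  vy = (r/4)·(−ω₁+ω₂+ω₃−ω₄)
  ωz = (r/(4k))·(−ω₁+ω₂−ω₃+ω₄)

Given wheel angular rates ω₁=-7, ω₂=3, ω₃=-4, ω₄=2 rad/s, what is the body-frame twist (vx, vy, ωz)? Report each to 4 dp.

k = lx + ly = 0.15 + 0.18 = 0.3300
ω₁+ω₂+ω₃+ω₄ = -6.0000  →  vx = (0.06/4)·-6.0000 = -0.0900
−ω₁+ω₂+ω₃−ω₄ = 4.0000  →  vy = (0.06/4)·4.0000 = 0.0600
−ω₁+ω₂−ω₃+ω₄ = 16.0000  →  ωz = (0.06/1.3200)·16.0000 = 0.7273

(-0.0900, 0.0600, 0.7273)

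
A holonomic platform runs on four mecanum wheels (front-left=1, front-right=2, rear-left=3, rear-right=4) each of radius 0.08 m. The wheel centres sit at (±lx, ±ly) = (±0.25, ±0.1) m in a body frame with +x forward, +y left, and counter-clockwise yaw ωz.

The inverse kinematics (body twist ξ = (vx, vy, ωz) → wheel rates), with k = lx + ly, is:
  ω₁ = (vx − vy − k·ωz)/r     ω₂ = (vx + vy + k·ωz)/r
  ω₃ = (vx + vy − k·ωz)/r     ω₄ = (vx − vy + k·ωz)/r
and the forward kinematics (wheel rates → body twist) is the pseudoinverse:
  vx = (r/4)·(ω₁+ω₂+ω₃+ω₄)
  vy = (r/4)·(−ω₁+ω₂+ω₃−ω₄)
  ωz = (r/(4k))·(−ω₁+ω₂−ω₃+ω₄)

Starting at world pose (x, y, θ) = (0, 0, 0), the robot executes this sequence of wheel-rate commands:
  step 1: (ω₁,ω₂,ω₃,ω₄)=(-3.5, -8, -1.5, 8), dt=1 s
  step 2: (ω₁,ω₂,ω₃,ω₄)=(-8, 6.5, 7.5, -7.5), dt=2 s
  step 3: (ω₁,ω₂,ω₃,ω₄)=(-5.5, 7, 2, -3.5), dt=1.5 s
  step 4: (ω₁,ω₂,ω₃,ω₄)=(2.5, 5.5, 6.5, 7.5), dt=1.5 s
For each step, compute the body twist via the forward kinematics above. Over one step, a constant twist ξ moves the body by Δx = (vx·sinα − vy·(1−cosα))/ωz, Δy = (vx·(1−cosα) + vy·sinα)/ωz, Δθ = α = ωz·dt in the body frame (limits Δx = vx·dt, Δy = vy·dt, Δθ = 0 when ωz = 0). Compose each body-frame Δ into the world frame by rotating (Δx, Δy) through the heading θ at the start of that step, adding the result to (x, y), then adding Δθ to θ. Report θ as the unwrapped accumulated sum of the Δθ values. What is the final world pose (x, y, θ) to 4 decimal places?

(-0.3806, 1.8797, 1.1714)

step 1: ξ=(vx,vy,ωz)=(-0.1000, -0.2800, 0.2857), dt=1.0 → body Δ=(-0.0589, -0.2904, 0.2857) → world pose (-0.0589, -0.2904, 0.2857)
step 2: ξ=(vx,vy,ωz)=(-0.0300, 0.5900, -0.0286), dt=2.0 → body Δ=(-0.0263, 1.1811, -0.0571) → world pose (-0.4170, 0.8354, 0.2286)
step 3: ξ=(vx,vy,ωz)=(0.0000, 0.3600, 0.4000), dt=1.5 → body Δ=(-0.1572, 0.5082, 0.6000) → world pose (-0.6852, 1.2947, 0.8286)
step 4: ξ=(vx,vy,ωz)=(0.4400, 0.0400, 0.2286), dt=1.5 → body Δ=(0.6370, 0.1709, 0.3429) → world pose (-0.3806, 1.8797, 1.1714)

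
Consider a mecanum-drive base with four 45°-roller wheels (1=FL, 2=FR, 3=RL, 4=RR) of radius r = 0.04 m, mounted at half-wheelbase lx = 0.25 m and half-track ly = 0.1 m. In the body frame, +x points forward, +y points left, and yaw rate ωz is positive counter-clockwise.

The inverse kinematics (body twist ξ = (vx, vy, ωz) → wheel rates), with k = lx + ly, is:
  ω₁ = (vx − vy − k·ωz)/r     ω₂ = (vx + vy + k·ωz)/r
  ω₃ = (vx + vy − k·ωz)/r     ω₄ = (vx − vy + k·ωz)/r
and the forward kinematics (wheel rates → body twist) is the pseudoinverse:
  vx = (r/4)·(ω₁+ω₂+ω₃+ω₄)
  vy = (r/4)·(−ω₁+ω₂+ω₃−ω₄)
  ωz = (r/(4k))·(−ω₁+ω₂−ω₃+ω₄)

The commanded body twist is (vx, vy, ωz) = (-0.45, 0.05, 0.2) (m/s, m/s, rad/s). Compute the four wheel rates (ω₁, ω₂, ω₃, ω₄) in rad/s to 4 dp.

(-14.2500, -8.2500, -11.7500, -10.7500)

k = lx + ly = 0.25 + 0.1 = 0.3500;  k·ωz = 0.3500·0.2 = 0.0700
ω₁ (FL) = (vx − vy − k·ωz)/r = -0.5700/0.04 = -14.2500
ω₂ (FR) = (vx + vy + k·ωz)/r = -0.3300/0.04 = -8.2500
ω₃ (RL) = (vx + vy − k·ωz)/r = -0.4700/0.04 = -11.7500
ω₄ (RR) = (vx − vy + k·ωz)/r = -0.4300/0.04 = -10.7500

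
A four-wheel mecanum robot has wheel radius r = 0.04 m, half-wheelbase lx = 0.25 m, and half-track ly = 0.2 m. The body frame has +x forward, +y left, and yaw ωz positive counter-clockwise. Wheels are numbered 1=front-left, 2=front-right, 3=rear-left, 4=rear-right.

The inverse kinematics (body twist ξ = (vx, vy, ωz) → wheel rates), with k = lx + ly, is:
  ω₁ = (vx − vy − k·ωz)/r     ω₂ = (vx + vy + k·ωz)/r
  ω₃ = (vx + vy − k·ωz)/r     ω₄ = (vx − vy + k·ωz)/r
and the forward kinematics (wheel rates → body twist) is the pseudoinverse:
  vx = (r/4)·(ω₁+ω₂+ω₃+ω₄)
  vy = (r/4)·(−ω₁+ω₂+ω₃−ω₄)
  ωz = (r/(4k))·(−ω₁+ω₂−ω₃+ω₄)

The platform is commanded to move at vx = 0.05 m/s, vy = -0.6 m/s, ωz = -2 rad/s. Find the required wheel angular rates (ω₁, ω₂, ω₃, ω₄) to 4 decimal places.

(38.7500, -36.2500, 8.7500, -6.2500)

k = lx + ly = 0.25 + 0.2 = 0.4500;  k·ωz = 0.4500·-2 = -0.9000
ω₁ (FL) = (vx − vy − k·ωz)/r = 1.5500/0.04 = 38.7500
ω₂ (FR) = (vx + vy + k·ωz)/r = -1.4500/0.04 = -36.2500
ω₃ (RL) = (vx + vy − k·ωz)/r = 0.3500/0.04 = 8.7500
ω₄ (RR) = (vx − vy + k·ωz)/r = -0.2500/0.04 = -6.2500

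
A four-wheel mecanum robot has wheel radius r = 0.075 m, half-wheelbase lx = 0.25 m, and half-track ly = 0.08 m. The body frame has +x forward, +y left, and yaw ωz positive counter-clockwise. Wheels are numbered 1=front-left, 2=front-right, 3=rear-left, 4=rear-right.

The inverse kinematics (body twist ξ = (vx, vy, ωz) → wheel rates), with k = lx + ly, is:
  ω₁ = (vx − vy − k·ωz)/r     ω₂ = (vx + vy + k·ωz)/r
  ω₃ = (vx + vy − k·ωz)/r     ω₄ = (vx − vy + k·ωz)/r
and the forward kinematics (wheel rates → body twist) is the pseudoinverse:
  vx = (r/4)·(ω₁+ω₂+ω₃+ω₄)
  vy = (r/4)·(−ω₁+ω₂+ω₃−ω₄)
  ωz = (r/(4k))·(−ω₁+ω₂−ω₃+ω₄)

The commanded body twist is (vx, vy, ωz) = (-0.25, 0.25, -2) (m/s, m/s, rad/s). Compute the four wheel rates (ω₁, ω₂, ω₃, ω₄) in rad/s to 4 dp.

(2.1333, -8.8000, 8.8000, -15.4667)

k = lx + ly = 0.25 + 0.08 = 0.3300;  k·ωz = 0.3300·-2 = -0.6600
ω₁ (FL) = (vx − vy − k·ωz)/r = 0.1600/0.075 = 2.1333
ω₂ (FR) = (vx + vy + k·ωz)/r = -0.6600/0.075 = -8.8000
ω₃ (RL) = (vx + vy − k·ωz)/r = 0.6600/0.075 = 8.8000
ω₄ (RR) = (vx − vy + k·ωz)/r = -1.1600/0.075 = -15.4667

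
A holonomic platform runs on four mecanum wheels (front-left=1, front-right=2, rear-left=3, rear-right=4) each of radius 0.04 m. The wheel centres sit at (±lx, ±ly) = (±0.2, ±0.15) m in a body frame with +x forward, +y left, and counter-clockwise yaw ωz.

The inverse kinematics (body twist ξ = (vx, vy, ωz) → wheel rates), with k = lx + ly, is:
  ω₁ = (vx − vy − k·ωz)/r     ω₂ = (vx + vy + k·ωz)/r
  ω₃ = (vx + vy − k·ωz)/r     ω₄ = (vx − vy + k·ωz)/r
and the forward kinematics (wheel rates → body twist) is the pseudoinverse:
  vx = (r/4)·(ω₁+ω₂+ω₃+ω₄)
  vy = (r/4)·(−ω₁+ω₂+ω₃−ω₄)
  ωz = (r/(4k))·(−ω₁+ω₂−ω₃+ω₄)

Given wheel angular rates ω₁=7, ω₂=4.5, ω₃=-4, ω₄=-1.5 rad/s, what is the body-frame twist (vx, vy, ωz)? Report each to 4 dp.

(0.0600, -0.0500, 0.0000)

k = lx + ly = 0.2 + 0.15 = 0.3500
ω₁+ω₂+ω₃+ω₄ = 6.0000  →  vx = (0.04/4)·6.0000 = 0.0600
−ω₁+ω₂+ω₃−ω₄ = -5.0000  →  vy = (0.04/4)·-5.0000 = -0.0500
−ω₁+ω₂−ω₃+ω₄ = 0.0000  →  ωz = (0.04/1.4000)·0.0000 = 0.0000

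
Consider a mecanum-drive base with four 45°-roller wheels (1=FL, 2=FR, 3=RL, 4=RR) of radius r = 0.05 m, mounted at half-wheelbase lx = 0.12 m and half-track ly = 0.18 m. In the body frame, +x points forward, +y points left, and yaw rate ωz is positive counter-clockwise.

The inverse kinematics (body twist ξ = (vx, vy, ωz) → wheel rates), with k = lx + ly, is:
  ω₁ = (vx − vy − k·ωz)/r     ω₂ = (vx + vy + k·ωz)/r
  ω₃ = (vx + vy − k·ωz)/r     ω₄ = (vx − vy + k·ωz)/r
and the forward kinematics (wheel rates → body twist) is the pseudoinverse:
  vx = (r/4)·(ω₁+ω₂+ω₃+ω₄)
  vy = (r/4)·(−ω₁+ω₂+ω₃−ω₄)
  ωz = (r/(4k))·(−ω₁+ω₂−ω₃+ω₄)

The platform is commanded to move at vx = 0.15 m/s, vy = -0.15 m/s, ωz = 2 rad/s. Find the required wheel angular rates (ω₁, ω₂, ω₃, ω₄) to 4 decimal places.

k = lx + ly = 0.12 + 0.18 = 0.3000;  k·ωz = 0.3000·2 = 0.6000
ω₁ (FL) = (vx − vy − k·ωz)/r = -0.3000/0.05 = -6.0000
ω₂ (FR) = (vx + vy + k·ωz)/r = 0.6000/0.05 = 12.0000
ω₃ (RL) = (vx + vy − k·ωz)/r = -0.6000/0.05 = -12.0000
ω₄ (RR) = (vx − vy + k·ωz)/r = 0.9000/0.05 = 18.0000

(-6.0000, 12.0000, -12.0000, 18.0000)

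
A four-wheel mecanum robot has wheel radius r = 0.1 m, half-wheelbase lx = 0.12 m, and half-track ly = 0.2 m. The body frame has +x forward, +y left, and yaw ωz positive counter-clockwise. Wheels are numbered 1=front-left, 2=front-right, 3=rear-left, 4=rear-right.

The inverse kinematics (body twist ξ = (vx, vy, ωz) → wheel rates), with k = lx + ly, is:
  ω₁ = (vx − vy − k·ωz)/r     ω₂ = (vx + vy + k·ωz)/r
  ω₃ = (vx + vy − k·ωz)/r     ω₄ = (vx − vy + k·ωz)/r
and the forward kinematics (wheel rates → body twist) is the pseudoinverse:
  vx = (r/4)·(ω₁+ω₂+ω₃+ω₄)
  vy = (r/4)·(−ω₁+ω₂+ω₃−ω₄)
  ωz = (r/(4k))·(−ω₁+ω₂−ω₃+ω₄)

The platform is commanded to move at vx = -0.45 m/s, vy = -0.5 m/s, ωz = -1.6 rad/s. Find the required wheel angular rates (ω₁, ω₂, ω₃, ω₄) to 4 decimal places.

k = lx + ly = 0.12 + 0.2 = 0.3200;  k·ωz = 0.3200·-1.6 = -0.5120
ω₁ (FL) = (vx − vy − k·ωz)/r = 0.5620/0.1 = 5.6200
ω₂ (FR) = (vx + vy + k·ωz)/r = -1.4620/0.1 = -14.6200
ω₃ (RL) = (vx + vy − k·ωz)/r = -0.4380/0.1 = -4.3800
ω₄ (RR) = (vx − vy + k·ωz)/r = -0.4620/0.1 = -4.6200

(5.6200, -14.6200, -4.3800, -4.6200)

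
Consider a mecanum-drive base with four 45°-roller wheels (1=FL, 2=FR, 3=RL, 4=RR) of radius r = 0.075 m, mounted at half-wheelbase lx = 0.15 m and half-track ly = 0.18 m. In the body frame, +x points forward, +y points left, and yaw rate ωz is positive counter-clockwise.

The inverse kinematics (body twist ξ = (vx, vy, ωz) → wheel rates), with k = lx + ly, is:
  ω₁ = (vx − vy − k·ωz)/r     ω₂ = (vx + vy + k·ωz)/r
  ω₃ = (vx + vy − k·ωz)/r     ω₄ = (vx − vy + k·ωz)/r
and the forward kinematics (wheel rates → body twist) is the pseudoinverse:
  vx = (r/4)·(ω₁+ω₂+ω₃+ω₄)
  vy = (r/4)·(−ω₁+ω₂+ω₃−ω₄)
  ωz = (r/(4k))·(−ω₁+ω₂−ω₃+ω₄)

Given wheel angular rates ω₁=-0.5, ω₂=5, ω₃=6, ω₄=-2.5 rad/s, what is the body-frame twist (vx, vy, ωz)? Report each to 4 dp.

(0.1500, 0.2625, -0.1705)

k = lx + ly = 0.15 + 0.18 = 0.3300
ω₁+ω₂+ω₃+ω₄ = 8.0000  →  vx = (0.075/4)·8.0000 = 0.1500
−ω₁+ω₂+ω₃−ω₄ = 14.0000  →  vy = (0.075/4)·14.0000 = 0.2625
−ω₁+ω₂−ω₃+ω₄ = -3.0000  →  ωz = (0.075/1.3200)·-3.0000 = -0.1705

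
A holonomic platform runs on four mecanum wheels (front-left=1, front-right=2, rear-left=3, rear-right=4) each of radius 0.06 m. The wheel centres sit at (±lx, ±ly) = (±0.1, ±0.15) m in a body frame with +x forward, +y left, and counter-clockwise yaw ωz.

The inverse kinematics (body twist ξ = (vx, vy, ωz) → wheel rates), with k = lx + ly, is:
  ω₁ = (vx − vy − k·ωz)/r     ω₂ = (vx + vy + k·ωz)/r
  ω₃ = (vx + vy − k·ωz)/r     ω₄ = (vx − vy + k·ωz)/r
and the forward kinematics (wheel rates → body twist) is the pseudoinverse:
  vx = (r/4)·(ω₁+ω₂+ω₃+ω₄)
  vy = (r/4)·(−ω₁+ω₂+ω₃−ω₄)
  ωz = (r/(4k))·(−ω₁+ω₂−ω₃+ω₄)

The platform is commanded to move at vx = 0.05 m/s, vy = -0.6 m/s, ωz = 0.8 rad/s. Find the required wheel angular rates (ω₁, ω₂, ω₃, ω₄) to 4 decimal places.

(7.5000, -5.8333, -12.5000, 14.1667)

k = lx + ly = 0.1 + 0.15 = 0.2500;  k·ωz = 0.2500·0.8 = 0.2000
ω₁ (FL) = (vx − vy − k·ωz)/r = 0.4500/0.06 = 7.5000
ω₂ (FR) = (vx + vy + k·ωz)/r = -0.3500/0.06 = -5.8333
ω₃ (RL) = (vx + vy − k·ωz)/r = -0.7500/0.06 = -12.5000
ω₄ (RR) = (vx − vy + k·ωz)/r = 0.8500/0.06 = 14.1667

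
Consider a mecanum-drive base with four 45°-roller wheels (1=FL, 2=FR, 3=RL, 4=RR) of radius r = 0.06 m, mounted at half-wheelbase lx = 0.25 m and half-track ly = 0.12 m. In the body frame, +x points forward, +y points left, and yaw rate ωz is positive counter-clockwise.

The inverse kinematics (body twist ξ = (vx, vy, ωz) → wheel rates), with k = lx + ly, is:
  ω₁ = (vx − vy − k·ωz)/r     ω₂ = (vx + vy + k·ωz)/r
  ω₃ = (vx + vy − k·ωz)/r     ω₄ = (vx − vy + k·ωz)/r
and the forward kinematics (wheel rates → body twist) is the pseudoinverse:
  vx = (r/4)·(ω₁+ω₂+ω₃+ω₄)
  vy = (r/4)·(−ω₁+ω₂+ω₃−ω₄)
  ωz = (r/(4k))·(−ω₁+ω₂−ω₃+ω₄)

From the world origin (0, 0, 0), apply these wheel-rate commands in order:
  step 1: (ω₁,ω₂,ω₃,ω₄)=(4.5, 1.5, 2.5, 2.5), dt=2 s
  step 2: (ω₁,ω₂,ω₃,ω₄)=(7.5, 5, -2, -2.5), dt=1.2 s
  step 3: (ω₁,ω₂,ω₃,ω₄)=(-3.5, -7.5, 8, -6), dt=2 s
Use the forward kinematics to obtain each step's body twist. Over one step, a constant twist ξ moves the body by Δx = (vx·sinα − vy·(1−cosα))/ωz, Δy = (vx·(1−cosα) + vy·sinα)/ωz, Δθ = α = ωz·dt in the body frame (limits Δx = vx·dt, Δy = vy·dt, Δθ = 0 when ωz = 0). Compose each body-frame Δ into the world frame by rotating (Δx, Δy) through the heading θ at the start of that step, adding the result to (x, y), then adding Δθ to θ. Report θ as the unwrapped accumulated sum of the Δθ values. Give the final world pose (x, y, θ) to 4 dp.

(0.5803, 0.1336, -1.8486)

step 1: ξ=(vx,vy,ωz)=(0.1650, -0.0450, -0.1216), dt=2.0 → body Δ=(0.3159, -0.1291, -0.2432) → world pose (0.3159, -0.1291, -0.2432)
step 2: ξ=(vx,vy,ωz)=(0.1200, -0.0300, -0.1216), dt=1.2 → body Δ=(0.1409, -0.0464, -0.1459) → world pose (0.4414, -0.2080, -0.3892)
step 3: ξ=(vx,vy,ωz)=(-0.1350, 0.1500, -0.7297), dt=2.0 → body Δ=(-0.0011, 0.3687, -1.4595) → world pose (0.5803, 0.1336, -1.8486)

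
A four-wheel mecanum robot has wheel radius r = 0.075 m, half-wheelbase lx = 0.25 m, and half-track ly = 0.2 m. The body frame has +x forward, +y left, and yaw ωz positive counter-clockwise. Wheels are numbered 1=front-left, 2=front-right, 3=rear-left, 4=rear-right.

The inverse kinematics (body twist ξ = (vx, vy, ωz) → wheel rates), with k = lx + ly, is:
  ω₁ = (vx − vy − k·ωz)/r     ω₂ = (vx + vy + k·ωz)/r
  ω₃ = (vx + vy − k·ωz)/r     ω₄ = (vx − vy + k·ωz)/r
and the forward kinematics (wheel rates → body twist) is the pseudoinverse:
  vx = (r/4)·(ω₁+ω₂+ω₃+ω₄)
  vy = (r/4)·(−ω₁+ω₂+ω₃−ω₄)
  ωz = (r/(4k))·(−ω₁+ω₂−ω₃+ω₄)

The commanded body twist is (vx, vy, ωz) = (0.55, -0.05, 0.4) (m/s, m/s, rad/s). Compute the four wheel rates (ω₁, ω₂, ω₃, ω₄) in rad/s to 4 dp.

k = lx + ly = 0.25 + 0.2 = 0.4500;  k·ωz = 0.4500·0.4 = 0.1800
ω₁ (FL) = (vx − vy − k·ωz)/r = 0.4200/0.075 = 5.6000
ω₂ (FR) = (vx + vy + k·ωz)/r = 0.6800/0.075 = 9.0667
ω₃ (RL) = (vx + vy − k·ωz)/r = 0.3200/0.075 = 4.2667
ω₄ (RR) = (vx − vy + k·ωz)/r = 0.7800/0.075 = 10.4000

(5.6000, 9.0667, 4.2667, 10.4000)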